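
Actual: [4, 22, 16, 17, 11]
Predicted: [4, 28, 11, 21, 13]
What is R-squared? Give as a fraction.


Mean(y) = 14. SS_res = 81. SS_tot = 186. R^2 = 1 - 81/(186) = 35/62.

35/62


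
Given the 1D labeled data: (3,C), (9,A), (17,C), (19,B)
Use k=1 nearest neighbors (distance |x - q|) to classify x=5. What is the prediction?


Distances: |3-5|=2, |9-5|=4, |17-5|=12, |19-5|=14. 1 nearest: (3,C). Counts: {'C': 1}. Majority class: C.

C


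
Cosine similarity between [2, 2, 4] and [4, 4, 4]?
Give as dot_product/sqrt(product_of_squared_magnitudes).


dot = 32. |a|^2 = 24, |b|^2 = 48. cos = 32/sqrt(1152).

32/sqrt(1152)


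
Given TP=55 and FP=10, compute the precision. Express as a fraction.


Precision = TP / (TP + FP) = 55 / 65 = 11/13.

11/13


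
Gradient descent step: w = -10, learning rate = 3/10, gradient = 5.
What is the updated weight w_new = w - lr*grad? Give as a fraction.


w_new = -10 - 3/10 * 5 = -10 - 3/2 = -23/2.

-23/2


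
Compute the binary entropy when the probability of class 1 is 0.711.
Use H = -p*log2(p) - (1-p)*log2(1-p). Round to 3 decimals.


H = -0.711*log2(0.711) - 0.289*log2(0.289) = 0.867.

0.867


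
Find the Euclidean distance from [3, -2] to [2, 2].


d = sqrt(sum of squared differences). (3-2)^2=1, (-2-2)^2=16. Sum = 17.

sqrt(17)


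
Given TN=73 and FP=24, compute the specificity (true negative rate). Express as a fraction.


Specificity = TN / (TN + FP) = 73 / 97 = 73/97.

73/97


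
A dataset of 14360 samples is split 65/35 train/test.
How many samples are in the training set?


Test set = 14360 * 35% = 5026. Training set = 14360 - 5026 = 9334.

9334


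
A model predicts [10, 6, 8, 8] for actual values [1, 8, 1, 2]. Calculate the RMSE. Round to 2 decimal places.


MSE = 42.5000. RMSE = sqrt(42.5000) = 6.52.

6.52


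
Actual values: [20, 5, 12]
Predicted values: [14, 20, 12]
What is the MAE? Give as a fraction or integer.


MAE = (1/3) * (|20-14|=6 + |5-20|=15 + |12-12|=0). Sum = 21. MAE = 7.

7


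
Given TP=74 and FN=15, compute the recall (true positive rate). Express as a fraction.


Recall = TP / (TP + FN) = 74 / 89 = 74/89.

74/89


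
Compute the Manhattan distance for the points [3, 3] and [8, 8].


d = sum of absolute differences: |3-8|=5 + |3-8|=5 = 10.

10


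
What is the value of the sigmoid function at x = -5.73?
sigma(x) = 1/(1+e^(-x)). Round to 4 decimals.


sigma(-5.73) = 1/(1+e^(5.73)) = 1/(1+307.969268) = 1/308.969268 = 0.0032.

0.0032


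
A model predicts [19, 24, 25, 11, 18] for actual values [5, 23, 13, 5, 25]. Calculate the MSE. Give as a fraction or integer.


MSE = (1/5) * ((5-19)^2=196 + (23-24)^2=1 + (13-25)^2=144 + (5-11)^2=36 + (25-18)^2=49). Sum = 426. MSE = 426/5.

426/5


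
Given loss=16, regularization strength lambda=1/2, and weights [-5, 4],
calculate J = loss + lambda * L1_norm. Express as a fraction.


L1 norm = sum(|w|) = 9. J = 16 + 1/2 * 9 = 41/2.

41/2


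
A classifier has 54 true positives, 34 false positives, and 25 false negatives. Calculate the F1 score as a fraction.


Precision = 54/88 = 27/44. Recall = 54/79 = 54/79. F1 = 2*P*R/(P+R) = 108/167.

108/167


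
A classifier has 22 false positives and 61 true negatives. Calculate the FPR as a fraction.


FPR = FP / (FP + TN) = 22 / 83 = 22/83.

22/83


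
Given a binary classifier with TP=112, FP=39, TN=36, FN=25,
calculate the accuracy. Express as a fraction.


Accuracy = (TP + TN) / (TP + TN + FP + FN) = (112 + 36) / 212 = 37/53.

37/53


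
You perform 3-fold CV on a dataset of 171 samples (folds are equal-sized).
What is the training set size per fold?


Each validation fold has 171/3 = 57 samples. Training set = 171 - 57 = 114.

114


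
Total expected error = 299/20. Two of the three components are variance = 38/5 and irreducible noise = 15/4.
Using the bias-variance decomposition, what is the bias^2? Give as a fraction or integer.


Total error = bias^2 + variance + irreducible noise. So bias^2 = 299/20 - 38/5 - 15/4 = 18/5.

18/5


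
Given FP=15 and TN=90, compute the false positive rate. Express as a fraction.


FPR = FP / (FP + TN) = 15 / 105 = 1/7.

1/7


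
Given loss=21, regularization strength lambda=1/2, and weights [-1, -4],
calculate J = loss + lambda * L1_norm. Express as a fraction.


L1 norm = sum(|w|) = 5. J = 21 + 1/2 * 5 = 47/2.

47/2


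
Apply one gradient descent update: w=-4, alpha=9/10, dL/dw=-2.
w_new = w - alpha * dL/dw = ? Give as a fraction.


w_new = -4 - 9/10 * -2 = -4 - -9/5 = -11/5.

-11/5


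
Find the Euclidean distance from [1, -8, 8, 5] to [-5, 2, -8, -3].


d = sqrt(sum of squared differences). (1--5)^2=36, (-8-2)^2=100, (8--8)^2=256, (5--3)^2=64. Sum = 456.

sqrt(456)


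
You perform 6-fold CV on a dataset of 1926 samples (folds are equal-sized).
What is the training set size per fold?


Each validation fold has 1926/6 = 321 samples. Training set = 1926 - 321 = 1605.

1605


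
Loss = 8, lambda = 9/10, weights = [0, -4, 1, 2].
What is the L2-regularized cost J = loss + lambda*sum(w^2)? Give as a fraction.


L2 sq norm = sum(w^2) = 21. J = 8 + 9/10 * 21 = 269/10.

269/10


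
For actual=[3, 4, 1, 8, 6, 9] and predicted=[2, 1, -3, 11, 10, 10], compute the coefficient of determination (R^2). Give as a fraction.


Mean(y) = 31/6. SS_res = 52. SS_tot = 281/6. R^2 = 1 - 52/(281/6) = -31/281.

-31/281


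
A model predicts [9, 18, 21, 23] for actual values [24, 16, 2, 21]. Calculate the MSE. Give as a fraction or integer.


MSE = (1/4) * ((24-9)^2=225 + (16-18)^2=4 + (2-21)^2=361 + (21-23)^2=4). Sum = 594. MSE = 297/2.

297/2


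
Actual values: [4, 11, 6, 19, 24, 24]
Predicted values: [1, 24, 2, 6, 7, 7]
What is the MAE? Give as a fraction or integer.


MAE = (1/6) * (|4-1|=3 + |11-24|=13 + |6-2|=4 + |19-6|=13 + |24-7|=17 + |24-7|=17). Sum = 67. MAE = 67/6.

67/6


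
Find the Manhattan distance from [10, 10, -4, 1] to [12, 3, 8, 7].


d = sum of absolute differences: |10-12|=2 + |10-3|=7 + |-4-8|=12 + |1-7|=6 = 27.

27


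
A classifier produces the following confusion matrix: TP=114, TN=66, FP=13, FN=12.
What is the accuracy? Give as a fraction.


Accuracy = (TP + TN) / (TP + TN + FP + FN) = (114 + 66) / 205 = 36/41.

36/41


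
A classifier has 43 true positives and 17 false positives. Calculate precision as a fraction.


Precision = TP / (TP + FP) = 43 / 60 = 43/60.

43/60


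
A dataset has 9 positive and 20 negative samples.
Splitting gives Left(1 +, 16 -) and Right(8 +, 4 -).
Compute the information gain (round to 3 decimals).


H(parent) = 0.8936. H(left) = 0.3228, H(right) = 0.9183. Weighted = (17/29)*0.3228 + (12/29)*0.9183 = 0.5692. IG = 0.8936 - 0.5692 = 0.3244, which rounds to 0.324.

0.324


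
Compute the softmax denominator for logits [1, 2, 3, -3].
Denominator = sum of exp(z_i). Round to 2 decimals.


Denom = e^1=2.7183 + e^2=7.3891 + e^3=20.0855 + e^-3=0.0498. Sum = 30.2427, which rounds to 30.24.

30.24


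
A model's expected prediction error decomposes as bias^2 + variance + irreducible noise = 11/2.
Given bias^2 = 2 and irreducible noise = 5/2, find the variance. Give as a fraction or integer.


Total error = bias^2 + variance + irreducible noise. So variance = 11/2 - 2 - 5/2 = 1.

1


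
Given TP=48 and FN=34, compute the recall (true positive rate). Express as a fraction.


Recall = TP / (TP + FN) = 48 / 82 = 24/41.

24/41


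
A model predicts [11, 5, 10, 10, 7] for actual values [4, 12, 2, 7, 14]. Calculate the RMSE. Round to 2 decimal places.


MSE = 44.0000. RMSE = sqrt(44.0000) = 6.63.

6.63


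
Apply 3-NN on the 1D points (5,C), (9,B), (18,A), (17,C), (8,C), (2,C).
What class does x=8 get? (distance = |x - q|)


Distances: |5-8|=3, |9-8|=1, |18-8|=10, |17-8|=9, |8-8|=0, |2-8|=6. 3 nearest: (8,C), (9,B), (5,C). Counts: {'C': 2, 'B': 1}. Majority class: C.

C


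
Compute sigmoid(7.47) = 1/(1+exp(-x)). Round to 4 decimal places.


sigma(7.47) = 1/(1+e^(-7.47)) = 1/(1+0.000570) = 1/1.000570 = 0.9994.

0.9994


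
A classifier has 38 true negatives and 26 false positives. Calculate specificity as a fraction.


Specificity = TN / (TN + FP) = 38 / 64 = 19/32.

19/32


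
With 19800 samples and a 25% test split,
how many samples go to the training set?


Test set = 19800 * 25% = 4950. Training set = 19800 - 4950 = 14850.

14850


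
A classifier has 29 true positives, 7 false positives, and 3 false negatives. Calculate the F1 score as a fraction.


Precision = 29/36 = 29/36. Recall = 29/32 = 29/32. F1 = 2*P*R/(P+R) = 29/34.

29/34


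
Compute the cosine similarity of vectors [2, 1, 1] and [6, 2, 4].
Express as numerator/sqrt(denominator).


dot = 18. |a|^2 = 6, |b|^2 = 56. cos = 18/sqrt(336).

18/sqrt(336)


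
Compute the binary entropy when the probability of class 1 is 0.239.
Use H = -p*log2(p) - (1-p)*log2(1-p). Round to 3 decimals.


H = -0.239*log2(0.239) - 0.761*log2(0.761) = 0.793.

0.793


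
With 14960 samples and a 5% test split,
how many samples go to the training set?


Test set = 14960 * 5% = 748. Training set = 14960 - 748 = 14212.

14212


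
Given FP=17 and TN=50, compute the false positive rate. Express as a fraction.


FPR = FP / (FP + TN) = 17 / 67 = 17/67.

17/67


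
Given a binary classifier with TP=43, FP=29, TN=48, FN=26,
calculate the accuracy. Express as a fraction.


Accuracy = (TP + TN) / (TP + TN + FP + FN) = (43 + 48) / 146 = 91/146.

91/146


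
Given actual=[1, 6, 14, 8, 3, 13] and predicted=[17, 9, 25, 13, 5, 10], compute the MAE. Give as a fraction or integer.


MAE = (1/6) * (|1-17|=16 + |6-9|=3 + |14-25|=11 + |8-13|=5 + |3-5|=2 + |13-10|=3). Sum = 40. MAE = 20/3.

20/3


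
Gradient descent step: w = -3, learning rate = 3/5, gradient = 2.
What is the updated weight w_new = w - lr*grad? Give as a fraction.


w_new = -3 - 3/5 * 2 = -3 - 6/5 = -21/5.

-21/5


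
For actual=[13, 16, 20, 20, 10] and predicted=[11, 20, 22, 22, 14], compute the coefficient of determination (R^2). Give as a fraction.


Mean(y) = 79/5. SS_res = 44. SS_tot = 384/5. R^2 = 1 - 44/(384/5) = 41/96.

41/96


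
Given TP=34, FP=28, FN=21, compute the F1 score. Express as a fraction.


Precision = 34/62 = 17/31. Recall = 34/55 = 34/55. F1 = 2*P*R/(P+R) = 68/117.

68/117


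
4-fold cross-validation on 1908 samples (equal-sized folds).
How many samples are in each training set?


Each validation fold has 1908/4 = 477 samples. Training set = 1908 - 477 = 1431.

1431


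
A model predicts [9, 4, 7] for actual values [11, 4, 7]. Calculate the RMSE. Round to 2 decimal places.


MSE = 1.3333. RMSE = sqrt(1.3333) = 1.15.

1.15


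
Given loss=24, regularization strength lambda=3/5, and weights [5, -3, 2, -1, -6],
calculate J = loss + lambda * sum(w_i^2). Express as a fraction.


L2 sq norm = sum(w^2) = 75. J = 24 + 3/5 * 75 = 69.

69


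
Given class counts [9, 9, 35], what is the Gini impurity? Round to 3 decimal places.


Total = 53. Proportions: 9/53, 9/53, 35/53. sum(p_i^2) = 0.4938. Gini = 1 - 0.4938 = 0.5062, which rounds to 0.506.

0.506


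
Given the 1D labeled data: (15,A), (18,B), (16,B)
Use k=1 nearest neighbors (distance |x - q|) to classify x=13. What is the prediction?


Distances: |15-13|=2, |18-13|=5, |16-13|=3. 1 nearest: (15,A). Counts: {'A': 1}. Majority class: A.

A


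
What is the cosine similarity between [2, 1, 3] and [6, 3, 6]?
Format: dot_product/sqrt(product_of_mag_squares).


dot = 33. |a|^2 = 14, |b|^2 = 81. cos = 33/sqrt(1134).

33/sqrt(1134)


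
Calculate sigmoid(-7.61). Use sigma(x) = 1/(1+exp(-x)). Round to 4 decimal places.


sigma(-7.61) = 1/(1+e^(7.61)) = 1/(1+2018.278098) = 1/2019.278098 = 0.0005.

0.0005


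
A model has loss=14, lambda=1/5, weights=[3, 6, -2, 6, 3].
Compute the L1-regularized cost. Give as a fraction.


L1 norm = sum(|w|) = 20. J = 14 + 1/5 * 20 = 18.

18


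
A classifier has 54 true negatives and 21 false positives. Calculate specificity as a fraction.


Specificity = TN / (TN + FP) = 54 / 75 = 18/25.

18/25


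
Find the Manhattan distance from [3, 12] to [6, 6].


d = sum of absolute differences: |3-6|=3 + |12-6|=6 = 9.

9


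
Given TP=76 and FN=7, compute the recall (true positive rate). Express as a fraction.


Recall = TP / (TP + FN) = 76 / 83 = 76/83.

76/83


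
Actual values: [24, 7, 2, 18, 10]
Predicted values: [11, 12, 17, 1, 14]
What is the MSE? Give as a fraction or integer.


MSE = (1/5) * ((24-11)^2=169 + (7-12)^2=25 + (2-17)^2=225 + (18-1)^2=289 + (10-14)^2=16). Sum = 724. MSE = 724/5.

724/5


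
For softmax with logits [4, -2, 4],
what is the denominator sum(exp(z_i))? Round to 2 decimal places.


Denom = e^4=54.5982 + e^-2=0.1353 + e^4=54.5982. Sum = 109.3317, which rounds to 109.33.

109.33


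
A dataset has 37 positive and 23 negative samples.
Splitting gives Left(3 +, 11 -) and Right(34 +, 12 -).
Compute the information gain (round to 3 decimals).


H(parent) = 0.9604. H(left) = 0.7496, H(right) = 0.8281. Weighted = (14/60)*0.7496 + (46/60)*0.8281 = 0.8098. IG = 0.9604 - 0.8098 = 0.1506, which rounds to 0.151.

0.151


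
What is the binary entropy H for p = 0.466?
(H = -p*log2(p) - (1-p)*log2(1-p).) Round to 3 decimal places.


H = -0.466*log2(0.466) - 0.534*log2(0.534) = 0.997.

0.997


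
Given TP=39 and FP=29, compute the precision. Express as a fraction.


Precision = TP / (TP + FP) = 39 / 68 = 39/68.

39/68


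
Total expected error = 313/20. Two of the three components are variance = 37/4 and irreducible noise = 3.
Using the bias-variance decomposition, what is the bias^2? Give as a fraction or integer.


Total error = bias^2 + variance + irreducible noise. So bias^2 = 313/20 - 37/4 - 3 = 17/5.

17/5


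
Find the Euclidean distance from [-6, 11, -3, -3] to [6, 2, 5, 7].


d = sqrt(sum of squared differences). (-6-6)^2=144, (11-2)^2=81, (-3-5)^2=64, (-3-7)^2=100. Sum = 389.

sqrt(389)


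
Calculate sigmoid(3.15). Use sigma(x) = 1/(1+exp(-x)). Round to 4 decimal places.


sigma(3.15) = 1/(1+e^(-3.15)) = 1/(1+0.042852) = 1/1.042852 = 0.9589.

0.9589


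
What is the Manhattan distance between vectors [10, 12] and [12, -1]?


d = sum of absolute differences: |10-12|=2 + |12--1|=13 = 15.

15


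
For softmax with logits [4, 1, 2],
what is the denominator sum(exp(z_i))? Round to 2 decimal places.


Denom = e^4=54.5982 + e^1=2.7183 + e^2=7.3891. Sum = 64.7056, which rounds to 64.71.

64.71


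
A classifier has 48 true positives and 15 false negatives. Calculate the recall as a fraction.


Recall = TP / (TP + FN) = 48 / 63 = 16/21.

16/21


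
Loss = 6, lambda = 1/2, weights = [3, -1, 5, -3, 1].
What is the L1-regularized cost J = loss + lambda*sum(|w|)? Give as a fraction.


L1 norm = sum(|w|) = 13. J = 6 + 1/2 * 13 = 25/2.

25/2


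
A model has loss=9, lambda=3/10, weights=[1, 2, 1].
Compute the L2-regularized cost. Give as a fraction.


L2 sq norm = sum(w^2) = 6. J = 9 + 3/10 * 6 = 54/5.

54/5


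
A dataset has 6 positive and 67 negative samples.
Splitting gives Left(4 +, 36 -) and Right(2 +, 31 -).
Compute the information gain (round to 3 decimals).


H(parent) = 0.4099. H(left) = 0.4690, H(right) = 0.3298. Weighted = (40/73)*0.4690 + (33/73)*0.3298 = 0.4061. IG = 0.4099 - 0.4061 = 0.0038, which rounds to 0.004.

0.004


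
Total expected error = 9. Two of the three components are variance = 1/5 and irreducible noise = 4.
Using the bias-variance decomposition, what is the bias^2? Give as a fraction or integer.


Total error = bias^2 + variance + irreducible noise. So bias^2 = 9 - 1/5 - 4 = 24/5.

24/5


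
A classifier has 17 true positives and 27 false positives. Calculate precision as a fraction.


Precision = TP / (TP + FP) = 17 / 44 = 17/44.

17/44


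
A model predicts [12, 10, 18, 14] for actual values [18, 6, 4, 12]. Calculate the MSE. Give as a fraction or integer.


MSE = (1/4) * ((18-12)^2=36 + (6-10)^2=16 + (4-18)^2=196 + (12-14)^2=4). Sum = 252. MSE = 63.

63


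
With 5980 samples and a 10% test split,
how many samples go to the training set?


Test set = 5980 * 10% = 598. Training set = 5980 - 598 = 5382.

5382


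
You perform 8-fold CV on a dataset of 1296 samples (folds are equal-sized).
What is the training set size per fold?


Each validation fold has 1296/8 = 162 samples. Training set = 1296 - 162 = 1134.

1134


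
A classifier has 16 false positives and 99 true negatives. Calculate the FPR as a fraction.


FPR = FP / (FP + TN) = 16 / 115 = 16/115.

16/115


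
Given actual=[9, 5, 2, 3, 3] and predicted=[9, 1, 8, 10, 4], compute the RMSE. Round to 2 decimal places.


MSE = 20.4000. RMSE = sqrt(20.4000) = 4.52.

4.52


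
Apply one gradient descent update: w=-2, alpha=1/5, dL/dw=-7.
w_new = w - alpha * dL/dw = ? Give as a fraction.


w_new = -2 - 1/5 * -7 = -2 - -7/5 = -3/5.

-3/5


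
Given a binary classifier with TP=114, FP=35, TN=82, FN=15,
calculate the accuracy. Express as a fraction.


Accuracy = (TP + TN) / (TP + TN + FP + FN) = (114 + 82) / 246 = 98/123.

98/123


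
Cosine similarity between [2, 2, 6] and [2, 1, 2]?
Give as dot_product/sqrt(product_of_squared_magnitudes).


dot = 18. |a|^2 = 44, |b|^2 = 9. cos = 18/sqrt(396).

18/sqrt(396)


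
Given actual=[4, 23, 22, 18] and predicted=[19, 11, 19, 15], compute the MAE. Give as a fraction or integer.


MAE = (1/4) * (|4-19|=15 + |23-11|=12 + |22-19|=3 + |18-15|=3). Sum = 33. MAE = 33/4.

33/4


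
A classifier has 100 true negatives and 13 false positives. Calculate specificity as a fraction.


Specificity = TN / (TN + FP) = 100 / 113 = 100/113.

100/113


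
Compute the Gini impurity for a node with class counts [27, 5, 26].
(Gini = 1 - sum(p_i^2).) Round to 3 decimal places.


Total = 58. Proportions: 27/58, 5/58, 26/58. sum(p_i^2) = 0.4251. Gini = 1 - 0.4251 = 0.5749, which rounds to 0.575.

0.575


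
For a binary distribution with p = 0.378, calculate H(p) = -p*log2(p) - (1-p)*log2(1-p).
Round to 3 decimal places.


H = -0.378*log2(0.378) - 0.622*log2(0.622) = 0.957.

0.957


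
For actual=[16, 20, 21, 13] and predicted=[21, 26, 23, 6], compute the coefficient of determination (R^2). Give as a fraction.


Mean(y) = 35/2. SS_res = 114. SS_tot = 41. R^2 = 1 - 114/(41) = -73/41.

-73/41


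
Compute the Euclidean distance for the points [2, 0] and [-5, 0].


d = sqrt(sum of squared differences). (2--5)^2=49, (0-0)^2=0. Sum = 49.

7


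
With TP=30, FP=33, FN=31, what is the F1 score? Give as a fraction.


Precision = 30/63 = 10/21. Recall = 30/61 = 30/61. F1 = 2*P*R/(P+R) = 15/31.

15/31


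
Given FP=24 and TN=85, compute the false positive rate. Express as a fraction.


FPR = FP / (FP + TN) = 24 / 109 = 24/109.

24/109


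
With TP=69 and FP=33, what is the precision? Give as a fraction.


Precision = TP / (TP + FP) = 69 / 102 = 23/34.

23/34


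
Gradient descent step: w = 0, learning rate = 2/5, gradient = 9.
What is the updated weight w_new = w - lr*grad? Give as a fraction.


w_new = 0 - 2/5 * 9 = 0 - 18/5 = -18/5.

-18/5


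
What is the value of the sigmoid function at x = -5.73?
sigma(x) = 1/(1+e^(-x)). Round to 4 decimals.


sigma(-5.73) = 1/(1+e^(5.73)) = 1/(1+307.969268) = 1/308.969268 = 0.0032.

0.0032


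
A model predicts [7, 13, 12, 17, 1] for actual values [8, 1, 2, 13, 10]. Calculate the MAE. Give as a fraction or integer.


MAE = (1/5) * (|8-7|=1 + |1-13|=12 + |2-12|=10 + |13-17|=4 + |10-1|=9). Sum = 36. MAE = 36/5.

36/5


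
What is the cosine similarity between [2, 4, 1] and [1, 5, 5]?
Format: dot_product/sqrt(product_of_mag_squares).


dot = 27. |a|^2 = 21, |b|^2 = 51. cos = 27/sqrt(1071).

27/sqrt(1071)


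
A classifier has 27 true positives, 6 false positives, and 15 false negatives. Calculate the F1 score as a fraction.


Precision = 27/33 = 9/11. Recall = 27/42 = 9/14. F1 = 2*P*R/(P+R) = 18/25.

18/25


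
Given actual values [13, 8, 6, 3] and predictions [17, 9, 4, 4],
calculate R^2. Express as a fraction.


Mean(y) = 15/2. SS_res = 22. SS_tot = 53. R^2 = 1 - 22/(53) = 31/53.

31/53


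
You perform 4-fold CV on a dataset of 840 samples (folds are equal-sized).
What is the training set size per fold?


Each validation fold has 840/4 = 210 samples. Training set = 840 - 210 = 630.

630


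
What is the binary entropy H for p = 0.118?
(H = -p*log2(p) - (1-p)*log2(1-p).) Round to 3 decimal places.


H = -0.118*log2(0.118) - 0.882*log2(0.882) = 0.524.

0.524


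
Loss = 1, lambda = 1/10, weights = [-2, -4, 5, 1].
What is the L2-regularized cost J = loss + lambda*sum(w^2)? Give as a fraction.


L2 sq norm = sum(w^2) = 46. J = 1 + 1/10 * 46 = 28/5.

28/5


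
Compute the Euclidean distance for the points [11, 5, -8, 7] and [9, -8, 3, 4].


d = sqrt(sum of squared differences). (11-9)^2=4, (5--8)^2=169, (-8-3)^2=121, (7-4)^2=9. Sum = 303.

sqrt(303)


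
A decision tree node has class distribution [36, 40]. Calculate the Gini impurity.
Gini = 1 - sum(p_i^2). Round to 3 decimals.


Total = 76. Proportions: 36/76, 40/76. sum(p_i^2) = 0.5014. Gini = 1 - 0.5014 = 0.4986, which rounds to 0.499.

0.499


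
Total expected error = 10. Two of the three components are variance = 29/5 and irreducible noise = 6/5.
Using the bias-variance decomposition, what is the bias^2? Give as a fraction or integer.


Total error = bias^2 + variance + irreducible noise. So bias^2 = 10 - 29/5 - 6/5 = 3.

3


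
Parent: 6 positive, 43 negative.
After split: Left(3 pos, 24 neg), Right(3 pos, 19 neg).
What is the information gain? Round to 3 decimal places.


H(parent) = 0.5364. H(left) = 0.5033, H(right) = 0.5746. Weighted = (27/49)*0.5033 + (22/49)*0.5746 = 0.5353. IG = 0.5364 - 0.5353 = 0.0011, which rounds to 0.001.

0.001


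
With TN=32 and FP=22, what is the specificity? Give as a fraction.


Specificity = TN / (TN + FP) = 32 / 54 = 16/27.

16/27


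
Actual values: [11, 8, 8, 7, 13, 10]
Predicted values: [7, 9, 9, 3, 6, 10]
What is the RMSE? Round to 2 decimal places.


MSE = 13.8333. RMSE = sqrt(13.8333) = 3.72.

3.72


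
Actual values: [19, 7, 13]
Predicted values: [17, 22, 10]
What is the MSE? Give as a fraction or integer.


MSE = (1/3) * ((19-17)^2=4 + (7-22)^2=225 + (13-10)^2=9). Sum = 238. MSE = 238/3.

238/3


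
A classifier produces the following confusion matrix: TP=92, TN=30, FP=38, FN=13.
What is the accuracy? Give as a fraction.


Accuracy = (TP + TN) / (TP + TN + FP + FN) = (92 + 30) / 173 = 122/173.

122/173


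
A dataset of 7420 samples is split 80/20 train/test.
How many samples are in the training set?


Test set = 7420 * 20% = 1484. Training set = 7420 - 1484 = 5936.

5936


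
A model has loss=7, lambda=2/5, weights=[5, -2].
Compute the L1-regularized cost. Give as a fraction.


L1 norm = sum(|w|) = 7. J = 7 + 2/5 * 7 = 49/5.

49/5


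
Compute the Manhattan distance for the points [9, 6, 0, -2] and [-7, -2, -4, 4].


d = sum of absolute differences: |9--7|=16 + |6--2|=8 + |0--4|=4 + |-2-4|=6 = 34.

34


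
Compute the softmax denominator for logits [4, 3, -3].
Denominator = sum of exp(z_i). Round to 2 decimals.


Denom = e^4=54.5982 + e^3=20.0855 + e^-3=0.0498. Sum = 74.7335, which rounds to 74.73.

74.73


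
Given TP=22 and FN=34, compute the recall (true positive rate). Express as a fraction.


Recall = TP / (TP + FN) = 22 / 56 = 11/28.

11/28


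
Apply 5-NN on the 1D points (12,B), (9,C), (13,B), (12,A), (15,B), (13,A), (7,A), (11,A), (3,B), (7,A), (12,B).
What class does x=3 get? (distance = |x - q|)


Distances: |12-3|=9, |9-3|=6, |13-3|=10, |12-3|=9, |15-3|=12, |13-3|=10, |7-3|=4, |11-3|=8, |3-3|=0, |7-3|=4, |12-3|=9. 5 nearest: (3,B), (7,A), (7,A), (9,C), (11,A). Counts: {'B': 1, 'A': 3, 'C': 1}. Majority class: A.

A


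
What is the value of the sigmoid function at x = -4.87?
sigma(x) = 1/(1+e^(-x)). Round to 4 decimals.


sigma(-4.87) = 1/(1+e^(4.87)) = 1/(1+130.320917) = 1/131.320917 = 0.0076.

0.0076


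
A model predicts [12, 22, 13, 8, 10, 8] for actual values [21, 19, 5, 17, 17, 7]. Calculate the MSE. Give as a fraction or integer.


MSE = (1/6) * ((21-12)^2=81 + (19-22)^2=9 + (5-13)^2=64 + (17-8)^2=81 + (17-10)^2=49 + (7-8)^2=1). Sum = 285. MSE = 95/2.

95/2


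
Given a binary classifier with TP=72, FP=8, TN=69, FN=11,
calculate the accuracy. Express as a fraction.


Accuracy = (TP + TN) / (TP + TN + FP + FN) = (72 + 69) / 160 = 141/160.

141/160


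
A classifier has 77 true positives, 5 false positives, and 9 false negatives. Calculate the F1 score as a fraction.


Precision = 77/82 = 77/82. Recall = 77/86 = 77/86. F1 = 2*P*R/(P+R) = 11/12.

11/12


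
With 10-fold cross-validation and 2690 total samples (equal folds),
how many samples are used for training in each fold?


Each validation fold has 2690/10 = 269 samples. Training set = 2690 - 269 = 2421.

2421


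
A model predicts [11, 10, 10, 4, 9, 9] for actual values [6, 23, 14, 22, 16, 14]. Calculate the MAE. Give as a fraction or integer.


MAE = (1/6) * (|6-11|=5 + |23-10|=13 + |14-10|=4 + |22-4|=18 + |16-9|=7 + |14-9|=5). Sum = 52. MAE = 26/3.

26/3


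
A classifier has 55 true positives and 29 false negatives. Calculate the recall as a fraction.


Recall = TP / (TP + FN) = 55 / 84 = 55/84.

55/84


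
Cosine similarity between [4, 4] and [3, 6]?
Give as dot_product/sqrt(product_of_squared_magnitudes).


dot = 36. |a|^2 = 32, |b|^2 = 45. cos = 36/sqrt(1440).

36/sqrt(1440)


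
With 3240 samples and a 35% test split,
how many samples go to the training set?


Test set = 3240 * 35% = 1134. Training set = 3240 - 1134 = 2106.

2106


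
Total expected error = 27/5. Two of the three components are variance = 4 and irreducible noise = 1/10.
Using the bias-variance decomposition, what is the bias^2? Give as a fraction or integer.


Total error = bias^2 + variance + irreducible noise. So bias^2 = 27/5 - 4 - 1/10 = 13/10.

13/10


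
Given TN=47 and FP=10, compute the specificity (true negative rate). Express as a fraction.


Specificity = TN / (TN + FP) = 47 / 57 = 47/57.

47/57


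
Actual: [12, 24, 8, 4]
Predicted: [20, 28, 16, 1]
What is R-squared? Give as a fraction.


Mean(y) = 12. SS_res = 153. SS_tot = 224. R^2 = 1 - 153/(224) = 71/224.

71/224


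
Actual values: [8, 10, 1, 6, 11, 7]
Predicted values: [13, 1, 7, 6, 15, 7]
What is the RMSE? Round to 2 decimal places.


MSE = 26.3333. RMSE = sqrt(26.3333) = 5.13.

5.13


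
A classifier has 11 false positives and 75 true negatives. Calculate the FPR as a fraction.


FPR = FP / (FP + TN) = 11 / 86 = 11/86.

11/86


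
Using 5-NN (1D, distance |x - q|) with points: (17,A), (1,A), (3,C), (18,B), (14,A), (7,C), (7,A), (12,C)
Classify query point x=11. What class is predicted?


Distances: |17-11|=6, |1-11|=10, |3-11|=8, |18-11|=7, |14-11|=3, |7-11|=4, |7-11|=4, |12-11|=1. 5 nearest: (12,C), (14,A), (7,A), (7,C), (17,A). Counts: {'C': 2, 'A': 3}. Majority class: A.

A


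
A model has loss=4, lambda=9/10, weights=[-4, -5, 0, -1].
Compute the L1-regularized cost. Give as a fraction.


L1 norm = sum(|w|) = 10. J = 4 + 9/10 * 10 = 13.

13


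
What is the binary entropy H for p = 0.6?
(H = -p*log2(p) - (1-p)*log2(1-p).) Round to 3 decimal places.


H = -0.6*log2(0.6) - 0.4*log2(0.4) = 0.971.

0.971


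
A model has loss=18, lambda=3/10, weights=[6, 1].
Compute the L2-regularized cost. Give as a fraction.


L2 sq norm = sum(w^2) = 37. J = 18 + 3/10 * 37 = 291/10.

291/10


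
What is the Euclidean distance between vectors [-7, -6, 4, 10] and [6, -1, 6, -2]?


d = sqrt(sum of squared differences). (-7-6)^2=169, (-6--1)^2=25, (4-6)^2=4, (10--2)^2=144. Sum = 342.

sqrt(342)


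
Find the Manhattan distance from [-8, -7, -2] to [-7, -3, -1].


d = sum of absolute differences: |-8--7|=1 + |-7--3|=4 + |-2--1|=1 = 6.

6


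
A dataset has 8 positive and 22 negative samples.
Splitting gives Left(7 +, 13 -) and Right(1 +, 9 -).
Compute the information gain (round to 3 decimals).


H(parent) = 0.8366. H(left) = 0.9341, H(right) = 0.4690. Weighted = (20/30)*0.9341 + (10/30)*0.4690 = 0.7791. IG = 0.8366 - 0.7791 = 0.0575, which rounds to 0.058.

0.058


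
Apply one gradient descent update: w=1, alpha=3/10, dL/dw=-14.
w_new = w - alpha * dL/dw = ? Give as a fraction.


w_new = 1 - 3/10 * -14 = 1 - -21/5 = 26/5.

26/5


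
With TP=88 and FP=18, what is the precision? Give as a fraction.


Precision = TP / (TP + FP) = 88 / 106 = 44/53.

44/53


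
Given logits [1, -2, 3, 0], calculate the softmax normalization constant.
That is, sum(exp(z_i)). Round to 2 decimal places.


Denom = e^1=2.7183 + e^-2=0.1353 + e^3=20.0855 + e^0=1.0000. Sum = 23.9391, which rounds to 23.94.

23.94


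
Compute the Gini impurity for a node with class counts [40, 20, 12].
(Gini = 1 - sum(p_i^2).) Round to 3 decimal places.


Total = 72. Proportions: 40/72, 20/72, 12/72. sum(p_i^2) = 0.4136. Gini = 1 - 0.4136 = 0.5864, which rounds to 0.586.

0.586


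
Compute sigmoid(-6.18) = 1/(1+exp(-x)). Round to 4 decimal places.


sigma(-6.18) = 1/(1+e^(6.18)) = 1/(1+482.991956) = 1/483.991956 = 0.0021.

0.0021


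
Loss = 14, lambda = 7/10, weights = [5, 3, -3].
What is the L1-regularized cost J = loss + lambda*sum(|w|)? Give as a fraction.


L1 norm = sum(|w|) = 11. J = 14 + 7/10 * 11 = 217/10.

217/10


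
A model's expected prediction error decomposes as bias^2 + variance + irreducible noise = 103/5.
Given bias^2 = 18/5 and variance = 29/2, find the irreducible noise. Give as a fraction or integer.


Total error = bias^2 + variance + irreducible noise. So irreducible noise = 103/5 - 18/5 - 29/2 = 5/2.

5/2


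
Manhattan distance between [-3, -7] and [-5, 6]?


d = sum of absolute differences: |-3--5|=2 + |-7-6|=13 = 15.

15


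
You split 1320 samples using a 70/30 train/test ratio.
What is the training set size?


Test set = 1320 * 30% = 396. Training set = 1320 - 396 = 924.

924


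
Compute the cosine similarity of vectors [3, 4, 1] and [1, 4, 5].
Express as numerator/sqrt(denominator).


dot = 24. |a|^2 = 26, |b|^2 = 42. cos = 24/sqrt(1092).

24/sqrt(1092)


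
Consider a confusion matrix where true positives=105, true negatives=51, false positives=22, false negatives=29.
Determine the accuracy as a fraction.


Accuracy = (TP + TN) / (TP + TN + FP + FN) = (105 + 51) / 207 = 52/69.

52/69


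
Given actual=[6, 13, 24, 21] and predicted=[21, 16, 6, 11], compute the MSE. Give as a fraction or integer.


MSE = (1/4) * ((6-21)^2=225 + (13-16)^2=9 + (24-6)^2=324 + (21-11)^2=100). Sum = 658. MSE = 329/2.

329/2


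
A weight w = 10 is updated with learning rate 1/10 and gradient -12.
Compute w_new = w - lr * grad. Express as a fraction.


w_new = 10 - 1/10 * -12 = 10 - -6/5 = 56/5.

56/5


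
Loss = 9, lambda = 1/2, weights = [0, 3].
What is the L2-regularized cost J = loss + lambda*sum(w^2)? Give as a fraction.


L2 sq norm = sum(w^2) = 9. J = 9 + 1/2 * 9 = 27/2.

27/2


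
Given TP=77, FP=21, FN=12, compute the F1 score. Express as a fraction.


Precision = 77/98 = 11/14. Recall = 77/89 = 77/89. F1 = 2*P*R/(P+R) = 14/17.

14/17


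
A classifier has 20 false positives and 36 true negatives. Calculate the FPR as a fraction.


FPR = FP / (FP + TN) = 20 / 56 = 5/14.

5/14


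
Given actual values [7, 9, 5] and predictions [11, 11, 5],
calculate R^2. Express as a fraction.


Mean(y) = 7. SS_res = 20. SS_tot = 8. R^2 = 1 - 20/(8) = -3/2.

-3/2


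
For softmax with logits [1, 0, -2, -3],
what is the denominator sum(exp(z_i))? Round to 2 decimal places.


Denom = e^1=2.7183 + e^0=1.0000 + e^-2=0.1353 + e^-3=0.0498. Sum = 3.9034, which rounds to 3.90.

3.90


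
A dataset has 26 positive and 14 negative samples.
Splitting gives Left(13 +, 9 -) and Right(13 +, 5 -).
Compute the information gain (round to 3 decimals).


H(parent) = 0.9341. H(left) = 0.9760, H(right) = 0.8524. Weighted = (22/40)*0.9760 + (18/40)*0.8524 = 0.9204. IG = 0.9341 - 0.9204 = 0.0137, which rounds to 0.014.

0.014


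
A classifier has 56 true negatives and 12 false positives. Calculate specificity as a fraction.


Specificity = TN / (TN + FP) = 56 / 68 = 14/17.

14/17


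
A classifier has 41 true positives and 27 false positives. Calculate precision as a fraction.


Precision = TP / (TP + FP) = 41 / 68 = 41/68.

41/68


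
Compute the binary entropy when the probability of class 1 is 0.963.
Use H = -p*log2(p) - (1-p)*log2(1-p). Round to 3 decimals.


H = -0.963*log2(0.963) - 0.037*log2(0.037) = 0.228.

0.228


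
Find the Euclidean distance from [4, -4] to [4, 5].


d = sqrt(sum of squared differences). (4-4)^2=0, (-4-5)^2=81. Sum = 81.

9


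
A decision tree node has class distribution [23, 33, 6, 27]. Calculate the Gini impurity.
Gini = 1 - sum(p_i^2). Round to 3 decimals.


Total = 89. Proportions: 23/89, 33/89, 6/89, 27/89. sum(p_i^2) = 0.3008. Gini = 1 - 0.3008 = 0.6992, which rounds to 0.699.

0.699


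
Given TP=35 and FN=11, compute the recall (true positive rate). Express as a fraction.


Recall = TP / (TP + FN) = 35 / 46 = 35/46.

35/46


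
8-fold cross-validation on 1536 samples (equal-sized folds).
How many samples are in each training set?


Each validation fold has 1536/8 = 192 samples. Training set = 1536 - 192 = 1344.

1344


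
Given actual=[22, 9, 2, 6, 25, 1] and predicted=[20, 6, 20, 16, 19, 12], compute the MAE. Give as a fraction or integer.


MAE = (1/6) * (|22-20|=2 + |9-6|=3 + |2-20|=18 + |6-16|=10 + |25-19|=6 + |1-12|=11). Sum = 50. MAE = 25/3.

25/3


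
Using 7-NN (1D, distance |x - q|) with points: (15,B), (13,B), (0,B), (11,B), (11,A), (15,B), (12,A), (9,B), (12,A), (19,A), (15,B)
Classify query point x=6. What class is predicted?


Distances: |15-6|=9, |13-6|=7, |0-6|=6, |11-6|=5, |11-6|=5, |15-6|=9, |12-6|=6, |9-6|=3, |12-6|=6, |19-6|=13, |15-6|=9. 7 nearest: (9,B), (11,A), (11,B), (12,A), (12,A), (0,B), (13,B). Counts: {'B': 4, 'A': 3}. Majority class: B.

B


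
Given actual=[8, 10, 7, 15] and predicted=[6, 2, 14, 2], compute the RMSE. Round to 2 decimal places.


MSE = 71.5000. RMSE = sqrt(71.5000) = 8.46.

8.46


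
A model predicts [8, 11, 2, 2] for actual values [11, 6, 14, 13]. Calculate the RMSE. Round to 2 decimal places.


MSE = 74.7500. RMSE = sqrt(74.7500) = 8.65.

8.65


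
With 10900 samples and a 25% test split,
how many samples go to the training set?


Test set = 10900 * 25% = 2725. Training set = 10900 - 2725 = 8175.

8175


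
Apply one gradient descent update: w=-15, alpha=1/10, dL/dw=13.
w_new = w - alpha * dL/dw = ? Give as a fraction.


w_new = -15 - 1/10 * 13 = -15 - 13/10 = -163/10.

-163/10


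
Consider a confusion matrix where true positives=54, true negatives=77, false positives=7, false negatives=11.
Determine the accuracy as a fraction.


Accuracy = (TP + TN) / (TP + TN + FP + FN) = (54 + 77) / 149 = 131/149.

131/149


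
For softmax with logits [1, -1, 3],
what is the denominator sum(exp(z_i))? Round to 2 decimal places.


Denom = e^1=2.7183 + e^-1=0.3679 + e^3=20.0855. Sum = 23.1717, which rounds to 23.17.

23.17


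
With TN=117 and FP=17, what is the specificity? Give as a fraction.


Specificity = TN / (TN + FP) = 117 / 134 = 117/134.

117/134


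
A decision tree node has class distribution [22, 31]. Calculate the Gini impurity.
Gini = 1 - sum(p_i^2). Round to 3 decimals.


Total = 53. Proportions: 22/53, 31/53. sum(p_i^2) = 0.5144. Gini = 1 - 0.5144 = 0.4856, which rounds to 0.486.

0.486


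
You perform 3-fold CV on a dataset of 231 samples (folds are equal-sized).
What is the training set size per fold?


Each validation fold has 231/3 = 77 samples. Training set = 231 - 77 = 154.

154


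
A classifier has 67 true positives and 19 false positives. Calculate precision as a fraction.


Precision = TP / (TP + FP) = 67 / 86 = 67/86.

67/86


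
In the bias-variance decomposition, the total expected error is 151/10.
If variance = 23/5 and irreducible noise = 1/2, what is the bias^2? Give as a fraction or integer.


Total error = bias^2 + variance + irreducible noise. So bias^2 = 151/10 - 23/5 - 1/2 = 10.

10


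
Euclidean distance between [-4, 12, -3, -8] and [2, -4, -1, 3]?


d = sqrt(sum of squared differences). (-4-2)^2=36, (12--4)^2=256, (-3--1)^2=4, (-8-3)^2=121. Sum = 417.

sqrt(417)


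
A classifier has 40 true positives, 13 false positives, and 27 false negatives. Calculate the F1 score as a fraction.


Precision = 40/53 = 40/53. Recall = 40/67 = 40/67. F1 = 2*P*R/(P+R) = 2/3.

2/3


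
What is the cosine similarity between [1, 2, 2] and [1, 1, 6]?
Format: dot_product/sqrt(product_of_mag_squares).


dot = 15. |a|^2 = 9, |b|^2 = 38. cos = 15/sqrt(342).

15/sqrt(342)


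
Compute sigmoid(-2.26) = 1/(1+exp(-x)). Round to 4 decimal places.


sigma(-2.26) = 1/(1+e^(2.26)) = 1/(1+9.583089) = 1/10.583089 = 0.0945.

0.0945


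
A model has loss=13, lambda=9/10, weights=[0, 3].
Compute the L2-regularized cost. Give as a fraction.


L2 sq norm = sum(w^2) = 9. J = 13 + 9/10 * 9 = 211/10.

211/10


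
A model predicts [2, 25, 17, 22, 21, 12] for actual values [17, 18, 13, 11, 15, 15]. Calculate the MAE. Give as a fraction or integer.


MAE = (1/6) * (|17-2|=15 + |18-25|=7 + |13-17|=4 + |11-22|=11 + |15-21|=6 + |15-12|=3). Sum = 46. MAE = 23/3.

23/3


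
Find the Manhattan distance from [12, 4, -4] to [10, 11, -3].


d = sum of absolute differences: |12-10|=2 + |4-11|=7 + |-4--3|=1 = 10.

10


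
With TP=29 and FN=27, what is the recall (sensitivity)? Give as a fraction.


Recall = TP / (TP + FN) = 29 / 56 = 29/56.

29/56


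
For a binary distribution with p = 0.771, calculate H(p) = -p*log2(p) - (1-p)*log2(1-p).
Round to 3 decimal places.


H = -0.771*log2(0.771) - 0.229*log2(0.229) = 0.776.

0.776


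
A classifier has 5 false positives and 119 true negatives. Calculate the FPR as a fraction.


FPR = FP / (FP + TN) = 5 / 124 = 5/124.

5/124


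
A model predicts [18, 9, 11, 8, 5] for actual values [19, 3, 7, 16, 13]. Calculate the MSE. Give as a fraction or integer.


MSE = (1/5) * ((19-18)^2=1 + (3-9)^2=36 + (7-11)^2=16 + (16-8)^2=64 + (13-5)^2=64). Sum = 181. MSE = 181/5.

181/5


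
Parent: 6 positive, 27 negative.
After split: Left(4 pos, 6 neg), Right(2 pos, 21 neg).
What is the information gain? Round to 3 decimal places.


H(parent) = 0.6840. H(left) = 0.9710, H(right) = 0.4262. Weighted = (10/33)*0.9710 + (23/33)*0.4262 = 0.5913. IG = 0.6840 - 0.5913 = 0.0927, which rounds to 0.093.

0.093


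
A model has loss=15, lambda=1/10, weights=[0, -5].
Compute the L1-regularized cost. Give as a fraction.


L1 norm = sum(|w|) = 5. J = 15 + 1/10 * 5 = 31/2.

31/2


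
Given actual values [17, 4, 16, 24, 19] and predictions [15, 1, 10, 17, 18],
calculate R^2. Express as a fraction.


Mean(y) = 16. SS_res = 99. SS_tot = 218. R^2 = 1 - 99/(218) = 119/218.

119/218


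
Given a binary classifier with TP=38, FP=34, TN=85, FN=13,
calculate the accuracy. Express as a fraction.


Accuracy = (TP + TN) / (TP + TN + FP + FN) = (38 + 85) / 170 = 123/170.

123/170


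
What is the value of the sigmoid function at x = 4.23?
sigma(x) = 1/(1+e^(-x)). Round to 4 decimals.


sigma(4.23) = 1/(1+e^(-4.23)) = 1/(1+0.014552) = 1/1.014552 = 0.9857.

0.9857
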